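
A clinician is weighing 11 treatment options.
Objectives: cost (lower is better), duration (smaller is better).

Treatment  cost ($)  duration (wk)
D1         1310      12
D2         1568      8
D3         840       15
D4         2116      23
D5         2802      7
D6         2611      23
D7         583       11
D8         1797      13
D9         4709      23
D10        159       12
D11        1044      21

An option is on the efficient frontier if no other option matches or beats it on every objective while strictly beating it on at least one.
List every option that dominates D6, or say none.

D1: cost 1310≤2611, duration 12≤23 — dominates D6.
D2: cost 1568≤2611, duration 8≤23 — dominates D6.
D3: cost 840≤2611, duration 15≤23 — dominates D6.
D4: cost 2116≤2611, duration 23≤23 — dominates D6.
D7: cost 583≤2611, duration 11≤23 — dominates D6.
D8: cost 1797≤2611, duration 13≤23 — dominates D6.
D10: cost 159≤2611, duration 12≤23 — dominates D6.
D11: cost 1044≤2611, duration 21≤23 — dominates D6.
Others (D5, D9) are each worse than D6 on at least one objective.

D1, D2, D3, D4, D7, D8, D10, D11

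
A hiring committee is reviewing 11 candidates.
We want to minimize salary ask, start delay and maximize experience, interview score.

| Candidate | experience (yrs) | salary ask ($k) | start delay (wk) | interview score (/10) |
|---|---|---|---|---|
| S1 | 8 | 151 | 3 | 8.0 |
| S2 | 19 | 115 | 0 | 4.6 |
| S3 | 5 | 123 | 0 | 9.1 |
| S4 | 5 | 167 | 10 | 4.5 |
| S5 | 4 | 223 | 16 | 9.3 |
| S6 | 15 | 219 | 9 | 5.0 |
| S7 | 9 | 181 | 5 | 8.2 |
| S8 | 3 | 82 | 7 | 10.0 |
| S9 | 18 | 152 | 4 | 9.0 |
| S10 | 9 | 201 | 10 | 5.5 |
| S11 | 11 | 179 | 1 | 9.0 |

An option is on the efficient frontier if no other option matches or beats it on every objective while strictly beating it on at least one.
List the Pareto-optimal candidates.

S1: not dominated.
S2: not dominated (best experience).
S3: not dominated.
S4: dominated by S1 (experience 8≥5, salary ask 151≤167, start delay 3≤10, interview score 8.0≥4.5).
S5: not dominated.
S6: dominated by S9 (experience 18≥15, salary ask 152≤219, start delay 4≤9, interview score 9.0≥5.0).
S7: dominated by S9 (experience 18≥9, salary ask 152≤181, start delay 4≤5, interview score 9.0≥8.2).
S8: not dominated (best salary ask).
S9: not dominated.
S10: dominated by S7 (experience 9≥9, salary ask 181≤201, start delay 5≤10, interview score 8.2≥5.5).
S11: not dominated.

S1, S2, S3, S5, S8, S9, S11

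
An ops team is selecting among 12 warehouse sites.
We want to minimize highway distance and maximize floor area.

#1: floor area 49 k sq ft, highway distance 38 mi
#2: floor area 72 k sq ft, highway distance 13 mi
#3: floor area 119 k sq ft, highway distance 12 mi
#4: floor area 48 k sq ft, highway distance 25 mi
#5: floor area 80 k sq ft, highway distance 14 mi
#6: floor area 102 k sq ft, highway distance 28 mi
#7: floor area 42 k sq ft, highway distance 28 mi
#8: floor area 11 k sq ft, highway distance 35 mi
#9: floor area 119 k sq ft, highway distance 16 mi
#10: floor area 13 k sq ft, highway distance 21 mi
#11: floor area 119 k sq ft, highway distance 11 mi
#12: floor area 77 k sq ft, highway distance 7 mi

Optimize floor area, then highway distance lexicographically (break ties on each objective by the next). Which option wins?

First maximize floor area: best is 119, kept {#3, #9, #11}.
Then minimize highway distance: best is 11, kept {#11}.

#11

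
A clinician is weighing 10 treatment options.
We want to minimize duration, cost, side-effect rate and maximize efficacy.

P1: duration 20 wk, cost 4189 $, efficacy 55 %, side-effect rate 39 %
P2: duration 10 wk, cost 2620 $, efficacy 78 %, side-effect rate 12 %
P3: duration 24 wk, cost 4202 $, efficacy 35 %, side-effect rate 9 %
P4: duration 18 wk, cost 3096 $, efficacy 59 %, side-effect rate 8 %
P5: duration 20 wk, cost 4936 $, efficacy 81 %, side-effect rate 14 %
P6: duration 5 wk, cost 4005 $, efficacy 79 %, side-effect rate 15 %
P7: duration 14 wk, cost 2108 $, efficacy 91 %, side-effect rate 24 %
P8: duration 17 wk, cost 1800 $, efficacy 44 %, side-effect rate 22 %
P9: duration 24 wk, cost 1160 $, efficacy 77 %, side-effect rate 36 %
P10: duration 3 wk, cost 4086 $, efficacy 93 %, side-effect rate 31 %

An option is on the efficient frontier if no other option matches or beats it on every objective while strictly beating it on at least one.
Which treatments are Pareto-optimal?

P1: dominated by P2 (duration 10≤20, cost 2620≤4189, efficacy 78≥55, side-effect rate 12≤39).
P2: not dominated.
P3: dominated by P4 (duration 18≤24, cost 3096≤4202, efficacy 59≥35, side-effect rate 8≤9).
P4: not dominated (best side-effect rate).
P5: not dominated.
P6: not dominated.
P7: not dominated.
P8: not dominated.
P9: not dominated (best cost).
P10: not dominated (best duration).

P2, P4, P5, P6, P7, P8, P9, P10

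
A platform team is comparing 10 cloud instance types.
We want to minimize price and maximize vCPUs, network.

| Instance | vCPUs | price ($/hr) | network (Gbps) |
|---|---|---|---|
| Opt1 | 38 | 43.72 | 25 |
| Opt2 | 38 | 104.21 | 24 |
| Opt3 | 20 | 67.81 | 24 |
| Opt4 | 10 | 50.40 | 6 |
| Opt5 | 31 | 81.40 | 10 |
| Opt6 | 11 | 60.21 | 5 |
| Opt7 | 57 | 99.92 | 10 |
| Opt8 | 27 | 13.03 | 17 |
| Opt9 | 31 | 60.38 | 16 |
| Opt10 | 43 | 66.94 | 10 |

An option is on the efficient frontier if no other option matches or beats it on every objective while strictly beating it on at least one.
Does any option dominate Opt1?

No

Opt2: worse on price (104.21 vs 43.72).
Opt3: worse on vCPUs (20 vs 38).
Opt4: worse on vCPUs (10 vs 38).
Opt5: worse on vCPUs (31 vs 38).
Opt6: worse on vCPUs (11 vs 38).
Opt7: worse on price (99.92 vs 43.72).
Opt8: worse on vCPUs (27 vs 38).
Opt9: worse on vCPUs (31 vs 38).
Opt10: worse on price (66.94 vs 43.72).
No option is at least as good as Opt1 on every objective and strictly better on one.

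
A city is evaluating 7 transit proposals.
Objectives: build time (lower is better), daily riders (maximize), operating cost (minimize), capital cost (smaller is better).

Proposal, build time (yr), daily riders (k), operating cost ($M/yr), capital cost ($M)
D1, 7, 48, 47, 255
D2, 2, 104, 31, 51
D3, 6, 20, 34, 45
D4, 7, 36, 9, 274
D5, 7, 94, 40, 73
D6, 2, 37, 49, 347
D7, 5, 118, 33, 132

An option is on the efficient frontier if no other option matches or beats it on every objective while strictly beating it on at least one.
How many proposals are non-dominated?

4

D1: dominated by D2 (build time 2≤7, daily riders 104≥48, operating cost 31≤47, capital cost 51≤255).
D2: not dominated.
D3: not dominated (best capital cost).
D4: not dominated (best operating cost).
D5: dominated by D2 (build time 2≤7, daily riders 104≥94, operating cost 31≤40, capital cost 51≤73).
D6: dominated by D2 (build time 2≤2, daily riders 104≥37, operating cost 31≤49, capital cost 51≤347).
D7: not dominated (best daily riders).
Pareto-optimal: D2, D3, D4, D7 → 4.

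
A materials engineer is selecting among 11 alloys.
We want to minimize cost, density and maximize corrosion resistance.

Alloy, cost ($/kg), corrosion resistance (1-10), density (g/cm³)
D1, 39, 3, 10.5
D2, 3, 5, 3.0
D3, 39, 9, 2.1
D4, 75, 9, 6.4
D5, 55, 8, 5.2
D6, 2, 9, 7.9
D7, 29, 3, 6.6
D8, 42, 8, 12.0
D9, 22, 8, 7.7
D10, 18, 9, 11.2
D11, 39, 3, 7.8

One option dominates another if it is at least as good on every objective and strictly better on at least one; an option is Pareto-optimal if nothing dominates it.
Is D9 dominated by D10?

No

D10 vs D9: D10 is worse on density (11.2 vs 7.7), so it does not dominate D9.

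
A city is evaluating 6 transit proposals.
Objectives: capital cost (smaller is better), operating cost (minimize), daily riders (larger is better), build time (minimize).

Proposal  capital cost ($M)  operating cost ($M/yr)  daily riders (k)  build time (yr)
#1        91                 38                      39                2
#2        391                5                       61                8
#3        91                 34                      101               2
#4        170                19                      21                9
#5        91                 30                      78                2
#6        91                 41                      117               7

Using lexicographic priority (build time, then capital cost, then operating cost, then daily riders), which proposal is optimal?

First minimize build time: best is 2, kept {#1, #3, #5}.
Then minimize capital cost: best is 91, kept {#1, #3, #5}.
Then minimize operating cost: best is 30, kept {#5}.

#5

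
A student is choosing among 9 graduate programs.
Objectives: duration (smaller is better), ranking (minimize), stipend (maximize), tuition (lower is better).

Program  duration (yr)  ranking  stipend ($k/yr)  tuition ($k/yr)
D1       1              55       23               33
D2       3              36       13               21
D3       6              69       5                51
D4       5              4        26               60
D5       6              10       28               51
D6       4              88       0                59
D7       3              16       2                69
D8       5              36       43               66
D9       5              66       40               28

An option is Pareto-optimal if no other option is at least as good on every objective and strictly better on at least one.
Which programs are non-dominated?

D1: not dominated (best duration).
D2: not dominated (best tuition).
D3: dominated by D1 (duration 1≤6, ranking 55≤69, stipend 23≥5, tuition 33≤51).
D4: not dominated (best ranking).
D5: not dominated.
D6: dominated by D1 (duration 1≤4, ranking 55≤88, stipend 23≥0, tuition 33≤59).
D7: not dominated.
D8: not dominated (best stipend).
D9: not dominated.

D1, D2, D4, D5, D7, D8, D9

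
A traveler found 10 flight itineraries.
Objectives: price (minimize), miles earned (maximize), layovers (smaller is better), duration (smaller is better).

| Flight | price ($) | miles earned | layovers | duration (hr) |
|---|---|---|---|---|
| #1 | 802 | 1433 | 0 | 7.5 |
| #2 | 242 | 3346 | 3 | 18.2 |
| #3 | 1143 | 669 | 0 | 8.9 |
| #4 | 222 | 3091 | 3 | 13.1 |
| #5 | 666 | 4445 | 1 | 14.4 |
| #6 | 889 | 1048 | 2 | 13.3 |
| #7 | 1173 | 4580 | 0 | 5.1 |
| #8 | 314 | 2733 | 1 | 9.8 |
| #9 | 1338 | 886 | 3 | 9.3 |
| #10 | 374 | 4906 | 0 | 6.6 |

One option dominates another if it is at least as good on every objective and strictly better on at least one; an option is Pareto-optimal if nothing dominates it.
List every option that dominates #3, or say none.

#1: price 802≤1143, miles earned 1433≥669, layovers 0≤0, duration 7.5≤8.9 — dominates #3.
#10: price 374≤1143, miles earned 4906≥669, layovers 0≤0, duration 6.6≤8.9 — dominates #3.
Others (#2, #4, #5, #6, #7, #8, #9) are each worse than #3 on at least one objective.

#1, #10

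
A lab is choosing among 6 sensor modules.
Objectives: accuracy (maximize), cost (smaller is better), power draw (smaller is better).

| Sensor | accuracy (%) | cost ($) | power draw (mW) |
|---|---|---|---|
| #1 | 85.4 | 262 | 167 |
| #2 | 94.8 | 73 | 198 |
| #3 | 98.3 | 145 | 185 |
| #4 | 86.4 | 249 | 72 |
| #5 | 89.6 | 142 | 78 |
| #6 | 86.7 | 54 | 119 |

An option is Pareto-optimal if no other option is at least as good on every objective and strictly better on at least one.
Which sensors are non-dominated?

#1: dominated by #4 (accuracy 86.4≥85.4, cost 249≤262, power draw 72≤167).
#2: not dominated.
#3: not dominated (best accuracy).
#4: not dominated (best power draw).
#5: not dominated.
#6: not dominated (best cost).

#2, #3, #4, #5, #6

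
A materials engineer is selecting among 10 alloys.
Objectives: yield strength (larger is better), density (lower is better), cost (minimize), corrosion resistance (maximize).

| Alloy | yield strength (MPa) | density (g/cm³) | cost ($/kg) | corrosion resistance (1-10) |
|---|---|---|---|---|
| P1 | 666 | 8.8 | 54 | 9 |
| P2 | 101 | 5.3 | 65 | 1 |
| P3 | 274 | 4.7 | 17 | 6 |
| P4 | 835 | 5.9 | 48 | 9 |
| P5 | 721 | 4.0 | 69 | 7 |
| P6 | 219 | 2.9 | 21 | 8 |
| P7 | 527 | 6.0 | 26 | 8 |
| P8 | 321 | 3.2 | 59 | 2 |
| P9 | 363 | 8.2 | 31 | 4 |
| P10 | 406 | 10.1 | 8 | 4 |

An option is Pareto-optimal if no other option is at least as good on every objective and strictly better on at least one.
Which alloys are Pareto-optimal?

P3, P4, P5, P6, P7, P8, P10

P1: dominated by P4 (yield strength 835≥666, density 5.9≤8.8, cost 48≤54, corrosion resistance 9≥9).
P2: dominated by P3 (yield strength 274≥101, density 4.7≤5.3, cost 17≤65, corrosion resistance 6≥1).
P3: not dominated.
P4: not dominated (best yield strength).
P5: not dominated.
P6: not dominated (best density).
P7: not dominated.
P8: not dominated.
P9: dominated by P7 (yield strength 527≥363, density 6.0≤8.2, cost 26≤31, corrosion resistance 8≥4).
P10: not dominated (best cost).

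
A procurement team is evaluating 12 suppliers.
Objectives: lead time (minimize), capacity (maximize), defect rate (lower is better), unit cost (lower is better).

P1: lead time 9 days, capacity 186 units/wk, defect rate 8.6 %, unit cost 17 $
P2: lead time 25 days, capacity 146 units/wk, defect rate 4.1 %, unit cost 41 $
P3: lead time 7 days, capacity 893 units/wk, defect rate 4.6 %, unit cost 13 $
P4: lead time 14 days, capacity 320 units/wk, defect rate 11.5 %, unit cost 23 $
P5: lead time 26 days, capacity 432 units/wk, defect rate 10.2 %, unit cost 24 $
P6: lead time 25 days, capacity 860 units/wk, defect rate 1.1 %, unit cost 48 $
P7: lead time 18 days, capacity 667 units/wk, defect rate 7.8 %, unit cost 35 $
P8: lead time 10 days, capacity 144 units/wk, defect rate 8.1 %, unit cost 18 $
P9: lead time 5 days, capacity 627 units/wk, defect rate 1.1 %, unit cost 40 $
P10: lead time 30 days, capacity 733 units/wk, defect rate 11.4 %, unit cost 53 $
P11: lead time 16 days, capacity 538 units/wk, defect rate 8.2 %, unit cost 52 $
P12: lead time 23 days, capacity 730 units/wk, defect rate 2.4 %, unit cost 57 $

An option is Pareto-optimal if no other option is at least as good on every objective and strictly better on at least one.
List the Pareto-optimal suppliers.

P1: dominated by P3 (lead time 7≤9, capacity 893≥186, defect rate 4.6≤8.6, unit cost 13≤17).
P2: dominated by P9 (lead time 5≤25, capacity 627≥146, defect rate 1.1≤4.1, unit cost 40≤41).
P3: not dominated (best capacity).
P4: dominated by P3 (lead time 7≤14, capacity 893≥320, defect rate 4.6≤11.5, unit cost 13≤23).
P5: dominated by P3 (lead time 7≤26, capacity 893≥432, defect rate 4.6≤10.2, unit cost 13≤24).
P6: not dominated.
P7: dominated by P3 (lead time 7≤18, capacity 893≥667, defect rate 4.6≤7.8, unit cost 13≤35).
P8: dominated by P3 (lead time 7≤10, capacity 893≥144, defect rate 4.6≤8.1, unit cost 13≤18).
P9: not dominated (best lead time).
P10: dominated by P3 (lead time 7≤30, capacity 893≥733, defect rate 4.6≤11.4, unit cost 13≤53).
P11: dominated by P3 (lead time 7≤16, capacity 893≥538, defect rate 4.6≤8.2, unit cost 13≤52).
P12: not dominated.

P3, P6, P9, P12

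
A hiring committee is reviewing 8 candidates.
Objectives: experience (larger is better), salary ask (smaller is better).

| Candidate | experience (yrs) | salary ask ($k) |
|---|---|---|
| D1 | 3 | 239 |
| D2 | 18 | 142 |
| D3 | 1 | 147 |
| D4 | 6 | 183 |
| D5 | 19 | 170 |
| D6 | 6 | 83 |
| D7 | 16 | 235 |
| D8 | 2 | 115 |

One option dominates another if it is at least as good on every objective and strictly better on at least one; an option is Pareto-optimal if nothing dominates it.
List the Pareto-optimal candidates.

D1: dominated by D2 (experience 18≥3, salary ask 142≤239).
D2: not dominated.
D3: dominated by D2 (experience 18≥1, salary ask 142≤147).
D4: dominated by D2 (experience 18≥6, salary ask 142≤183).
D5: not dominated (best experience).
D6: not dominated (best salary ask).
D7: dominated by D2 (experience 18≥16, salary ask 142≤235).
D8: dominated by D6 (experience 6≥2, salary ask 83≤115).

D2, D5, D6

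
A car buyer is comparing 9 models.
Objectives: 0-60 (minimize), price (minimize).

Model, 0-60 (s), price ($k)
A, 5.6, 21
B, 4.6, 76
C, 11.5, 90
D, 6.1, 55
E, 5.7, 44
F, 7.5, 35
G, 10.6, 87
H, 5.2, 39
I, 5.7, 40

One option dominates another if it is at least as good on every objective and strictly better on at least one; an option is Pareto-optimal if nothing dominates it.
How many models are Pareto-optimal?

3

A: not dominated (best price).
B: not dominated (best 0-60).
C: dominated by A (0-60 5.6≤11.5, price 21≤90).
D: dominated by A (0-60 5.6≤6.1, price 21≤55).
E: dominated by A (0-60 5.6≤5.7, price 21≤44).
F: dominated by A (0-60 5.6≤7.5, price 21≤35).
G: dominated by A (0-60 5.6≤10.6, price 21≤87).
H: not dominated.
I: dominated by A (0-60 5.6≤5.7, price 21≤40).
Pareto-optimal: A, B, H → 3.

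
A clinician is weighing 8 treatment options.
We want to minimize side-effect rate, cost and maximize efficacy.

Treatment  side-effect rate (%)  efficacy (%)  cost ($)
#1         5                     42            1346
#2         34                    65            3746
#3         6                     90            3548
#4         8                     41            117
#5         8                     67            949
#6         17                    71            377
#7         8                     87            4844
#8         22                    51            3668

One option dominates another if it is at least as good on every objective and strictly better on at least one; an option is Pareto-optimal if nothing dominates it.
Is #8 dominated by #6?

Yes

#6 vs #8: side-effect rate 17≤22, efficacy 71≥51, cost 377≤3668 — #6 is at least as good on every objective with at least one strict improvement.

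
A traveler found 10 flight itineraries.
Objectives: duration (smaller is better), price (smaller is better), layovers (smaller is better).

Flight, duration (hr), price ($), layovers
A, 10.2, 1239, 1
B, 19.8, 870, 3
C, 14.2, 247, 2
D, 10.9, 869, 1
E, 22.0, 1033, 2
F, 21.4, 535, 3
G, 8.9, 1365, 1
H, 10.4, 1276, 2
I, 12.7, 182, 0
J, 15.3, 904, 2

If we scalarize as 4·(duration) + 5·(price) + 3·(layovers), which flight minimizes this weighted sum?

I

A: 4·10.2 + 5·1239 + 3·1 = 6238.8
B: 4·19.8 + 5·870 + 3·3 = 4438.2
C: 4·14.2 + 5·247 + 3·2 = 1297.8
D: 4·10.9 + 5·869 + 3·1 = 4391.6
E: 4·22.0 + 5·1033 + 3·2 = 5259.0
F: 4·21.4 + 5·535 + 3·3 = 2769.6
G: 4·8.9 + 5·1365 + 3·1 = 6863.6
H: 4·10.4 + 5·1276 + 3·2 = 6427.6
I: 4·12.7 + 5·182 + 3·0 = 960.8
J: 4·15.3 + 5·904 + 3·2 = 4587.2
Lowest: I at 960.8.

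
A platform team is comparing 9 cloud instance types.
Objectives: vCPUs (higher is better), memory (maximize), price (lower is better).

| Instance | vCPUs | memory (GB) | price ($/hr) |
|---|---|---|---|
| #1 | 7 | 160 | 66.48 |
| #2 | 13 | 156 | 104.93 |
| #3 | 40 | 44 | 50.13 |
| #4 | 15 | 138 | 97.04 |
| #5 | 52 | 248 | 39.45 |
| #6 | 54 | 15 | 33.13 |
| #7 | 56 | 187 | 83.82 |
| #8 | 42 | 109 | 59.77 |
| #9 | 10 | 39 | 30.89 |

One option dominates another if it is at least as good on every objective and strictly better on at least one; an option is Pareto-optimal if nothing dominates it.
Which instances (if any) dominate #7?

none

#1: worse on vCPUs (7 vs 56).
#2: worse on vCPUs (13 vs 56).
#3: worse on vCPUs (40 vs 56).
#4: worse on vCPUs (15 vs 56).
#5: worse on vCPUs (52 vs 56).
#6: worse on vCPUs (54 vs 56).
#8: worse on vCPUs (42 vs 56).
#9: worse on vCPUs (10 vs 56).
No option dominates #7.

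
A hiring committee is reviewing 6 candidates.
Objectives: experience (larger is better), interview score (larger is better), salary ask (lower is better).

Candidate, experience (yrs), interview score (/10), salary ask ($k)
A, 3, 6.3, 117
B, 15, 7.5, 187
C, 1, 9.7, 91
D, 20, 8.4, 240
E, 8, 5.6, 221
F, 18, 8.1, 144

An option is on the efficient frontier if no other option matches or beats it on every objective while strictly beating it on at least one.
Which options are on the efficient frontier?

A: not dominated.
B: dominated by F (experience 18≥15, interview score 8.1≥7.5, salary ask 144≤187).
C: not dominated (best interview score).
D: not dominated (best experience).
E: dominated by B (experience 15≥8, interview score 7.5≥5.6, salary ask 187≤221).
F: not dominated.

A, C, D, F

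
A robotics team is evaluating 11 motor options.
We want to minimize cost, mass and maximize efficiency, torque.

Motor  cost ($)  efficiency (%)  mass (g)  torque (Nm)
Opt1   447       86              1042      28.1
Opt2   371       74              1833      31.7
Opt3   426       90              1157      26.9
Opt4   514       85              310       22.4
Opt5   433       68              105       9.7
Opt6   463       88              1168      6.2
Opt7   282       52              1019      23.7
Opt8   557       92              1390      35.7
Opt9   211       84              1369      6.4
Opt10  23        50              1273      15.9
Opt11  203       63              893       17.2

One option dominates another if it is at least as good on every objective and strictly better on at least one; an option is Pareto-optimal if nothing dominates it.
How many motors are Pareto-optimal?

Opt1: not dominated.
Opt2: not dominated.
Opt3: not dominated.
Opt4: not dominated.
Opt5: not dominated (best mass).
Opt6: dominated by Opt3 (cost 426≤463, efficiency 90≥88, mass 1157≤1168, torque 26.9≥6.2).
Opt7: not dominated.
Opt8: not dominated (best efficiency).
Opt9: not dominated.
Opt10: not dominated (best cost).
Opt11: not dominated.
Pareto-optimal: Opt1, Opt2, Opt3, Opt4, Opt5, Opt7, Opt8, Opt9, Opt10, Opt11 → 10.

10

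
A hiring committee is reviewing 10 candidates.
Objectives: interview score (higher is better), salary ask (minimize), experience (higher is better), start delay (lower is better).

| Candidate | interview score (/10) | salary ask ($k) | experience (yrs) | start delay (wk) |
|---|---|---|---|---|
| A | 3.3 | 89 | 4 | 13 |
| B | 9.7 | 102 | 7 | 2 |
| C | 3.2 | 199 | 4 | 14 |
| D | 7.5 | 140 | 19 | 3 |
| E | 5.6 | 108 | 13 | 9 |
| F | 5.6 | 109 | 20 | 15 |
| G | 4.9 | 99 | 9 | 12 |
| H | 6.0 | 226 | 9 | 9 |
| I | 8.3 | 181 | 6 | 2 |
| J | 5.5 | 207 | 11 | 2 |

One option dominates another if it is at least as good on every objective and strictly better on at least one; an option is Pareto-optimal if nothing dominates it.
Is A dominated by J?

No

J vs A: J is worse on salary ask (207 vs 89), so it does not dominate A.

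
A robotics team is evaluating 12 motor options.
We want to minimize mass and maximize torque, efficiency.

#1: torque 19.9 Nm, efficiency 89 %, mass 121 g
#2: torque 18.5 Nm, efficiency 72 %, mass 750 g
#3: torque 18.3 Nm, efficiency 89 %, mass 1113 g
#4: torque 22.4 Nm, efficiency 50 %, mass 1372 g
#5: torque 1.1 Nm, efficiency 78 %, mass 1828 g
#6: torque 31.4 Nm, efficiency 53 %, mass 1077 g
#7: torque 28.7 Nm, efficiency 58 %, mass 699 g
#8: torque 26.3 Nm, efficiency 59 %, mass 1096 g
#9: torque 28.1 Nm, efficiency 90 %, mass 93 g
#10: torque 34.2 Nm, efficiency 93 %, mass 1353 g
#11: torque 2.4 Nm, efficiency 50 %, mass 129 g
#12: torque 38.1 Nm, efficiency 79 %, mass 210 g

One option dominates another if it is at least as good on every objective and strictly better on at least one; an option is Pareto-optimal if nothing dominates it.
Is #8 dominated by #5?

No

#5 vs #8: #5 is worse on torque (1.1 vs 26.3), so it does not dominate #8.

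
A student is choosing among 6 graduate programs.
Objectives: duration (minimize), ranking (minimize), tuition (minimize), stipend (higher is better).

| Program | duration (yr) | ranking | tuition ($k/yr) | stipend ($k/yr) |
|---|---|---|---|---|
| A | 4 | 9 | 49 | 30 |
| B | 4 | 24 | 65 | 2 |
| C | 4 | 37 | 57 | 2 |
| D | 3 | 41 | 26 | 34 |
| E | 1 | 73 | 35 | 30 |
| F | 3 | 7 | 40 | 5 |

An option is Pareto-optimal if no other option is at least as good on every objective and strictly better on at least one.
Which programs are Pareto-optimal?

A, D, E, F

A: not dominated.
B: dominated by A (duration 4≤4, ranking 9≤24, tuition 49≤65, stipend 30≥2).
C: dominated by A (duration 4≤4, ranking 9≤37, tuition 49≤57, stipend 30≥2).
D: not dominated (best tuition).
E: not dominated (best duration).
F: not dominated (best ranking).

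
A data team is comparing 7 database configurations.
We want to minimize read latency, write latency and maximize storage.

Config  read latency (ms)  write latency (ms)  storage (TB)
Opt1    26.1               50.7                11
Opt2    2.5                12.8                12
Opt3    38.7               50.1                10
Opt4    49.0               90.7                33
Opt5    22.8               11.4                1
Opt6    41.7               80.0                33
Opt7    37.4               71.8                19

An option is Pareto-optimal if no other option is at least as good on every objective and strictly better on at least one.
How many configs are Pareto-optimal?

Opt1: dominated by Opt2 (read latency 2.5≤26.1, write latency 12.8≤50.7, storage 12≥11).
Opt2: not dominated (best read latency).
Opt3: dominated by Opt2 (read latency 2.5≤38.7, write latency 12.8≤50.1, storage 12≥10).
Opt4: dominated by Opt6 (read latency 41.7≤49.0, write latency 80.0≤90.7, storage 33≥33).
Opt5: not dominated (best write latency).
Opt6: not dominated.
Opt7: not dominated.
Pareto-optimal: Opt2, Opt5, Opt6, Opt7 → 4.

4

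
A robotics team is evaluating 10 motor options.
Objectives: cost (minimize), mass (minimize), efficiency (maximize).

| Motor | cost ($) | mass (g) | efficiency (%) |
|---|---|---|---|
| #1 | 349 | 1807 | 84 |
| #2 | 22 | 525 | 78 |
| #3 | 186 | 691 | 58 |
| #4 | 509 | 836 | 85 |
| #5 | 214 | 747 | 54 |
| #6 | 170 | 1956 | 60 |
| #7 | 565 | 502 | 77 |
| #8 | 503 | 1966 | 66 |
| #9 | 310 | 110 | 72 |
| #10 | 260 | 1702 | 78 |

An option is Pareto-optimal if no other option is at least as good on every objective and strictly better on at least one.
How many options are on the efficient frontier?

#1: not dominated.
#2: not dominated (best cost).
#3: dominated by #2 (cost 22≤186, mass 525≤691, efficiency 78≥58).
#4: not dominated (best efficiency).
#5: dominated by #2 (cost 22≤214, mass 525≤747, efficiency 78≥54).
#6: dominated by #2 (cost 22≤170, mass 525≤1956, efficiency 78≥60).
#7: not dominated.
#8: dominated by #1 (cost 349≤503, mass 1807≤1966, efficiency 84≥66).
#9: not dominated (best mass).
#10: dominated by #2 (cost 22≤260, mass 525≤1702, efficiency 78≥78).
Pareto-optimal: #1, #2, #4, #7, #9 → 5.

5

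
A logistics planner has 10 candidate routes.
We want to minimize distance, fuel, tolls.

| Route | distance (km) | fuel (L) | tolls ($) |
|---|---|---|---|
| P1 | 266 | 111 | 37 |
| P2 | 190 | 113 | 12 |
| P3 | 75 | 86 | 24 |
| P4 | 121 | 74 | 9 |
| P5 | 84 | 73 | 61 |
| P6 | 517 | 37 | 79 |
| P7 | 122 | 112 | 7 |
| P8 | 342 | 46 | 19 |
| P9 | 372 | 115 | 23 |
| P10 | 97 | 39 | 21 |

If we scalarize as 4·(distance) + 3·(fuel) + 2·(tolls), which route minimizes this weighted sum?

P1: 4·266 + 3·111 + 2·37 = 1471
P2: 4·190 + 3·113 + 2·12 = 1123
P3: 4·75 + 3·86 + 2·24 = 606
P4: 4·121 + 3·74 + 2·9 = 724
P5: 4·84 + 3·73 + 2·61 = 677
P6: 4·517 + 3·37 + 2·79 = 2337
P7: 4·122 + 3·112 + 2·7 = 838
P8: 4·342 + 3·46 + 2·19 = 1544
P9: 4·372 + 3·115 + 2·23 = 1879
P10: 4·97 + 3·39 + 2·21 = 547
Lowest: P10 at 547.

P10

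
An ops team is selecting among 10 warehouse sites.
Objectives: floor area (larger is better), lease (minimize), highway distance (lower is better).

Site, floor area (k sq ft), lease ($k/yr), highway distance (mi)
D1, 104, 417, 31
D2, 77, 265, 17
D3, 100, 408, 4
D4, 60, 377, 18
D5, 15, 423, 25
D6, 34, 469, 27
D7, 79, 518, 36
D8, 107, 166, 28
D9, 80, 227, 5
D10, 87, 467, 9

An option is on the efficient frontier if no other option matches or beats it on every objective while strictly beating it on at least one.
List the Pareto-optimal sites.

D1: dominated by D8 (floor area 107≥104, lease 166≤417, highway distance 28≤31).
D2: dominated by D9 (floor area 80≥77, lease 227≤265, highway distance 5≤17).
D3: not dominated (best highway distance).
D4: dominated by D2 (floor area 77≥60, lease 265≤377, highway distance 17≤18).
D5: dominated by D2 (floor area 77≥15, lease 265≤423, highway distance 17≤25).
D6: dominated by D2 (floor area 77≥34, lease 265≤469, highway distance 17≤27).
D7: dominated by D1 (floor area 104≥79, lease 417≤518, highway distance 31≤36).
D8: not dominated (best floor area).
D9: not dominated.
D10: dominated by D3 (floor area 100≥87, lease 408≤467, highway distance 4≤9).

D3, D8, D9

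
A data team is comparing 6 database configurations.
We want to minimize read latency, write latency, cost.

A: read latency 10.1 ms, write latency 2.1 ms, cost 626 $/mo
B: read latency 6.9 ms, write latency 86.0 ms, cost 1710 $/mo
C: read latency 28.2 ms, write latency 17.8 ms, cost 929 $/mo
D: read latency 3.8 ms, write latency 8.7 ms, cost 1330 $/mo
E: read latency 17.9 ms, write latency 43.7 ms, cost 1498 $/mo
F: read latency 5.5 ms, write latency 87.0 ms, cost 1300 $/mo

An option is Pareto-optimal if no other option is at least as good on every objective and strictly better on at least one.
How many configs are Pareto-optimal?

A: not dominated (best write latency).
B: dominated by D (read latency 3.8≤6.9, write latency 8.7≤86.0, cost 1330≤1710).
C: dominated by A (read latency 10.1≤28.2, write latency 2.1≤17.8, cost 626≤929).
D: not dominated (best read latency).
E: dominated by A (read latency 10.1≤17.9, write latency 2.1≤43.7, cost 626≤1498).
F: not dominated.
Pareto-optimal: A, D, F → 3.

3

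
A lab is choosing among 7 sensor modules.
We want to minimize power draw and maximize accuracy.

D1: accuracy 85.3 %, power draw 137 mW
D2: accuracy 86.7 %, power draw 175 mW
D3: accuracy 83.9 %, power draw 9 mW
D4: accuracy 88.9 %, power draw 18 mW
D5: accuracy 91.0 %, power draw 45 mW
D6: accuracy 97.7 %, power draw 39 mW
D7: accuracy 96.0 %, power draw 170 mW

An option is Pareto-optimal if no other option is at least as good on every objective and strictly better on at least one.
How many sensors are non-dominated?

D1: dominated by D4 (accuracy 88.9≥85.3, power draw 18≤137).
D2: dominated by D4 (accuracy 88.9≥86.7, power draw 18≤175).
D3: not dominated (best power draw).
D4: not dominated.
D5: dominated by D6 (accuracy 97.7≥91.0, power draw 39≤45).
D6: not dominated (best accuracy).
D7: dominated by D6 (accuracy 97.7≥96.0, power draw 39≤170).
Pareto-optimal: D3, D4, D6 → 3.

3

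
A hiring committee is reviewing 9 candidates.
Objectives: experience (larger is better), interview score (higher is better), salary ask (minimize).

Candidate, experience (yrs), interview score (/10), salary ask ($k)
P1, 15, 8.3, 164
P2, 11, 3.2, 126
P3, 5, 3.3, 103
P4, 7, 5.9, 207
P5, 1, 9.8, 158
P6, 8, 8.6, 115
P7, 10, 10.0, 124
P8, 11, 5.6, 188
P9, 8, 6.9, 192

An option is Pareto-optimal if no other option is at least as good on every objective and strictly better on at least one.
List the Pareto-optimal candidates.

P1, P2, P3, P6, P7

P1: not dominated (best experience).
P2: not dominated.
P3: not dominated (best salary ask).
P4: dominated by P1 (experience 15≥7, interview score 8.3≥5.9, salary ask 164≤207).
P5: dominated by P7 (experience 10≥1, interview score 10.0≥9.8, salary ask 124≤158).
P6: not dominated.
P7: not dominated (best interview score).
P8: dominated by P1 (experience 15≥11, interview score 8.3≥5.6, salary ask 164≤188).
P9: dominated by P1 (experience 15≥8, interview score 8.3≥6.9, salary ask 164≤192).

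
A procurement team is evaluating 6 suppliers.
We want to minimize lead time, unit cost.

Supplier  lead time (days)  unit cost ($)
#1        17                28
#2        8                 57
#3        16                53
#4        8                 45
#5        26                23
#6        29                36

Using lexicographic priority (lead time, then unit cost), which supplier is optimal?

#4

First minimize lead time: best is 8, kept {#2, #4}.
Then minimize unit cost: best is 45, kept {#4}.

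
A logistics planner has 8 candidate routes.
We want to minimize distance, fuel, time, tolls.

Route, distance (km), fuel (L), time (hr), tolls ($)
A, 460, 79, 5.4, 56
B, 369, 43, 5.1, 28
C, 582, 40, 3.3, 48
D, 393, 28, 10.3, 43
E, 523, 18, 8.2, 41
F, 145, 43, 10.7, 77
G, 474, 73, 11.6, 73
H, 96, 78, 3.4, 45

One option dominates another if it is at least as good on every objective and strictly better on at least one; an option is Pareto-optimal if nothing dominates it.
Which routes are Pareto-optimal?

B, C, D, E, F, H

A: dominated by B (distance 369≤460, fuel 43≤79, time 5.1≤5.4, tolls 28≤56).
B: not dominated (best tolls).
C: not dominated (best time).
D: not dominated.
E: not dominated (best fuel).
F: not dominated.
G: dominated by B (distance 369≤474, fuel 43≤73, time 5.1≤11.6, tolls 28≤73).
H: not dominated (best distance).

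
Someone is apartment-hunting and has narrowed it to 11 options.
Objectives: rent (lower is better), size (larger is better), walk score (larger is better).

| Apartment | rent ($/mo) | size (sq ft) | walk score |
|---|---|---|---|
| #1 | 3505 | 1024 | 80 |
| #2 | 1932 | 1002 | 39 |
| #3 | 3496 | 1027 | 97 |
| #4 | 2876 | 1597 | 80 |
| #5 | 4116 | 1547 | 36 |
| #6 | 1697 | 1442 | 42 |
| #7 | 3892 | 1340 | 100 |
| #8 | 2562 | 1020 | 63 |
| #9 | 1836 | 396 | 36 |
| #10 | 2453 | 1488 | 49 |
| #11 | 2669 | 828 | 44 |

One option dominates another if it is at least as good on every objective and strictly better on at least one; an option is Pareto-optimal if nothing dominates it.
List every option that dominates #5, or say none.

#4: rent 2876≤4116, size 1597≥1547, walk score 80≥36 — dominates #5.
Others (#1, #2, #3, #6, #7, #8, #9, #10, #11) are each worse than #5 on at least one objective.

#4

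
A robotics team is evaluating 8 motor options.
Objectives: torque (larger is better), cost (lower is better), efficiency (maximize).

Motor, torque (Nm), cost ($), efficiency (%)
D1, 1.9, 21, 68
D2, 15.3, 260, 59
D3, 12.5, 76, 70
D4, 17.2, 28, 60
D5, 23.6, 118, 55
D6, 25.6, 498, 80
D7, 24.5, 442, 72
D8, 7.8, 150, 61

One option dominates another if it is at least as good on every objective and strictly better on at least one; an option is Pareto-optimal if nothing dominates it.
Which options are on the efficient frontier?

D1, D3, D4, D5, D6, D7

D1: not dominated (best cost).
D2: dominated by D4 (torque 17.2≥15.3, cost 28≤260, efficiency 60≥59).
D3: not dominated.
D4: not dominated.
D5: not dominated.
D6: not dominated (best torque).
D7: not dominated.
D8: dominated by D3 (torque 12.5≥7.8, cost 76≤150, efficiency 70≥61).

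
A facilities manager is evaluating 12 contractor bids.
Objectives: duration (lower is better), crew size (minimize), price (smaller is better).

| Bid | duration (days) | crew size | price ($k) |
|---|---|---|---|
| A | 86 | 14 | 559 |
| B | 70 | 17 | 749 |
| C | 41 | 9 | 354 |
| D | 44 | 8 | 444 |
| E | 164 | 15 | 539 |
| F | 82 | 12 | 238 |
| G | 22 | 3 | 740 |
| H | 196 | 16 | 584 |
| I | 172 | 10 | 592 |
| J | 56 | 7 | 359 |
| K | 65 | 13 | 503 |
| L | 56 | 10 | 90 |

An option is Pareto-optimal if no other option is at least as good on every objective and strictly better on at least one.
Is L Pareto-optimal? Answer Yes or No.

Yes

A: worse on duration (86 vs 56).
B: worse on duration (70 vs 56).
C: worse on price (354 vs 90).
D: worse on price (444 vs 90).
E: worse on duration (164 vs 56).
F: worse on duration (82 vs 56).
G: worse on price (740 vs 90).
H: worse on duration (196 vs 56).
I: worse on duration (172 vs 56).
J: worse on price (359 vs 90).
K: worse on duration (65 vs 56).
No option is at least as good as L on every objective and strictly better on one.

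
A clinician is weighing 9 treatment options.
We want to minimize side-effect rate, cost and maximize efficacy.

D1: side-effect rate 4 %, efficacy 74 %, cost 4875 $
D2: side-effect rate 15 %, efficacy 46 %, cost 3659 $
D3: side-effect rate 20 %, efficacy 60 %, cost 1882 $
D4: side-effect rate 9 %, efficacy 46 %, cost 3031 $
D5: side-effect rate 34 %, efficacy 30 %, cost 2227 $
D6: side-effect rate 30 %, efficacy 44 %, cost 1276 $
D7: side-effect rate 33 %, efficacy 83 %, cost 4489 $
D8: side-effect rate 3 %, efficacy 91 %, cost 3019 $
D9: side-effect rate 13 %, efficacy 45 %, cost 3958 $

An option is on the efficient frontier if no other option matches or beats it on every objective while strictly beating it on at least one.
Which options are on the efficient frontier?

D3, D6, D8

D1: dominated by D8 (side-effect rate 3≤4, efficacy 91≥74, cost 3019≤4875).
D2: dominated by D4 (side-effect rate 9≤15, efficacy 46≥46, cost 3031≤3659).
D3: not dominated.
D4: dominated by D8 (side-effect rate 3≤9, efficacy 91≥46, cost 3019≤3031).
D5: dominated by D3 (side-effect rate 20≤34, efficacy 60≥30, cost 1882≤2227).
D6: not dominated (best cost).
D7: dominated by D8 (side-effect rate 3≤33, efficacy 91≥83, cost 3019≤4489).
D8: not dominated (best side-effect rate).
D9: dominated by D4 (side-effect rate 9≤13, efficacy 46≥45, cost 3031≤3958).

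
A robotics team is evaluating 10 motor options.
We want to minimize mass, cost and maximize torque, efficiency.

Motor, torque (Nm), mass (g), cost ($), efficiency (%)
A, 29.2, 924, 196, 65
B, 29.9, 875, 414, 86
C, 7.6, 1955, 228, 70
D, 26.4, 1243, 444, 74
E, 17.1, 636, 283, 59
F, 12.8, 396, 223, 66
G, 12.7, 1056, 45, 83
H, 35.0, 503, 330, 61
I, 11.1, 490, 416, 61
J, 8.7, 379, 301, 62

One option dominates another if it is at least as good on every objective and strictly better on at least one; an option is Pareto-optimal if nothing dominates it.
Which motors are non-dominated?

A: not dominated.
B: not dominated (best efficiency).
C: dominated by G (torque 12.7≥7.6, mass 1056≤1955, cost 45≤228, efficiency 83≥70).
D: dominated by B (torque 29.9≥26.4, mass 875≤1243, cost 414≤444, efficiency 86≥74).
E: not dominated.
F: not dominated.
G: not dominated (best cost).
H: not dominated (best torque).
I: dominated by F (torque 12.8≥11.1, mass 396≤490, cost 223≤416, efficiency 66≥61).
J: not dominated (best mass).

A, B, E, F, G, H, J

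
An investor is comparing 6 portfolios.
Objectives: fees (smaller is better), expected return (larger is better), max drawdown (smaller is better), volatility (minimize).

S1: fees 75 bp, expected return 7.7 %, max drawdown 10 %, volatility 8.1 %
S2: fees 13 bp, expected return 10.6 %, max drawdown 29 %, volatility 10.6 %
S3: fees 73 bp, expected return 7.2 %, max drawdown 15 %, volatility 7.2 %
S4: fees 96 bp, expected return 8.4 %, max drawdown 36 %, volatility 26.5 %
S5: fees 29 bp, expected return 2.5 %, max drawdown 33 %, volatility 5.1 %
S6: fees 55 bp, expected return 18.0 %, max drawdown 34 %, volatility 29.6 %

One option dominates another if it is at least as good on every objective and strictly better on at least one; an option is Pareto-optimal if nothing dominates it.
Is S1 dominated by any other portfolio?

No

S2: worse on max drawdown (29 vs 10).
S3: worse on expected return (7.2 vs 7.7).
S4: worse on fees (96 vs 75).
S5: worse on expected return (2.5 vs 7.7).
S6: worse on max drawdown (34 vs 10).
No option is at least as good as S1 on every objective and strictly better on one.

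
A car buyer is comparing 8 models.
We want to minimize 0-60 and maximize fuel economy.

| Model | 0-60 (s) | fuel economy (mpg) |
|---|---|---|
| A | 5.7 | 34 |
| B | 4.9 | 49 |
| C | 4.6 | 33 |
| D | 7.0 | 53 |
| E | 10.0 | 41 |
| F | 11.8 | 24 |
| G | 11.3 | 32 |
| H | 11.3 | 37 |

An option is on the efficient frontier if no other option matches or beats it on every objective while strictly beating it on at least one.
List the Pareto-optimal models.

A: dominated by B (0-60 4.9≤5.7, fuel economy 49≥34).
B: not dominated.
C: not dominated (best 0-60).
D: not dominated (best fuel economy).
E: dominated by B (0-60 4.9≤10.0, fuel economy 49≥41).
F: dominated by A (0-60 5.7≤11.8, fuel economy 34≥24).
G: dominated by A (0-60 5.7≤11.3, fuel economy 34≥32).
H: dominated by B (0-60 4.9≤11.3, fuel economy 49≥37).

B, C, D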